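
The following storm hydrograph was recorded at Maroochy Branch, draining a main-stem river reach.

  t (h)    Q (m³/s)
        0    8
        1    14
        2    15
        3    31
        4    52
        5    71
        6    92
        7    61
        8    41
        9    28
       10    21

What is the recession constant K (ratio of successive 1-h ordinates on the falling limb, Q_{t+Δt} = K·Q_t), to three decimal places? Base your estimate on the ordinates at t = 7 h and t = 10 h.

K ≈ 0.701

Using the recession-limb readings at t = 7 h and t = 10 h: Q falls from 61 to 21 m³/s over 3 intervals.
K = (Q₂/Q₁)^(1/3) = (21/61)^(1/3) = 0.701.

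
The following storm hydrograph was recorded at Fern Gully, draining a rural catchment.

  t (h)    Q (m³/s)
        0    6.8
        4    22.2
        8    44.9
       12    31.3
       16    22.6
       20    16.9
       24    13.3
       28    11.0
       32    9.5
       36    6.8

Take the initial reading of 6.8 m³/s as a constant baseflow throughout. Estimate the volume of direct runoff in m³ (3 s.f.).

Direct-runoff ordinates (Q − Q_b): 0.0, 15.4, 38.1, 24.5, 15.8, 10.1, 6.5, 4.2, 2.7, 0.0 m³/s.
ΣQ_DR = 117.3 m³/s.
With Δt = 4 h = 14400 s, V = ΣQ_DR · Δt = 117.3 × 14400 = 1.69 × 10^6 m³.

V ≈ 1.69 × 10^6 m³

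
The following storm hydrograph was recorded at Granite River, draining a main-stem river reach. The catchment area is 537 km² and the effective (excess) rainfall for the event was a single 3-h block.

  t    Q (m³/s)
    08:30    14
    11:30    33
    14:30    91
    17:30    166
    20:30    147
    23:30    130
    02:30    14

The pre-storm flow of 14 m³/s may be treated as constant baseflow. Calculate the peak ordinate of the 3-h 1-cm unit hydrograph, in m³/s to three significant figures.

U_p ≈ 152 m³/s

Direct runoff: 0.0, 19.0, 77.0, 152.0, 133.0, 116.0, 0.0 m³/s; ΣQ_DR = 497.0 m³/s, peak = 152.0 m³/s.
Runoff depth d = ΣQ_DR·Δt / A = 497.0 × 10800 / (537 km²) = 9.996 mm.
The 1-cm UH is the DRH scaled by (10 mm)/d, so U_p = 152.0 × 10/9.996 = 152 m³/s.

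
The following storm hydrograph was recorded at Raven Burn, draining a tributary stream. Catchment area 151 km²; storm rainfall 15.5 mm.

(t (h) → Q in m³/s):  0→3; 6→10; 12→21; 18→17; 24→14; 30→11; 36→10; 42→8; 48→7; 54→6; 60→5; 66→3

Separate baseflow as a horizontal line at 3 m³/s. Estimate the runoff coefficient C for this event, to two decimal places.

C ≈ 0.73

ΣQ_DR = 79.00 m³/s; V = ΣQ_DR·Δt = 1.706 × 10^6 m³.
Runoff depth d = V / A = 11.30 mm.
C = d / P = 11.30 / 15.5 = 0.73.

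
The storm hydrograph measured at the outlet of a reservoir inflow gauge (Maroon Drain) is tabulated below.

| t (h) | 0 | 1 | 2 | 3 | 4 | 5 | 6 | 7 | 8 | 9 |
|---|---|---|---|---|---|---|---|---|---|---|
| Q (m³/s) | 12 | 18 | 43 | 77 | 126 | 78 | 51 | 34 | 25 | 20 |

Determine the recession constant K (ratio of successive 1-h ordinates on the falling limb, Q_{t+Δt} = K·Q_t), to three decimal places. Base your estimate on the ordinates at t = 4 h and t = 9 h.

Using the recession-limb readings at t = 4 h and t = 9 h: Q falls from 126 to 20 m³/s over 5 intervals.
K = (Q₂/Q₁)^(1/5) = (20/126)^(1/5) = 0.692.

K ≈ 0.692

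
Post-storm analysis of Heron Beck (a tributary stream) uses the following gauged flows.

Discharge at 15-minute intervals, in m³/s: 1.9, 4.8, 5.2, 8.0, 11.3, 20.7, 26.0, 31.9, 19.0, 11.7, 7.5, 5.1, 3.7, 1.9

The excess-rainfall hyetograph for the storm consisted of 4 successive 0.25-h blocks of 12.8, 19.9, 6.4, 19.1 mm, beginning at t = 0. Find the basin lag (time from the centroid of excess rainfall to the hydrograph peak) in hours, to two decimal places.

t_L ≈ 1.24 h

Centroid of excess rainfall: t_c = Σ P_i·t̄_i / ΣP_i = 0.5116 h (block centres at 0.125, 0.375, 0.625, 0.875 h).
Hydrograph peak occurs at t = 1.75 h, so basin lag t_L = 1.75 − 0.5116 = 1.24 h.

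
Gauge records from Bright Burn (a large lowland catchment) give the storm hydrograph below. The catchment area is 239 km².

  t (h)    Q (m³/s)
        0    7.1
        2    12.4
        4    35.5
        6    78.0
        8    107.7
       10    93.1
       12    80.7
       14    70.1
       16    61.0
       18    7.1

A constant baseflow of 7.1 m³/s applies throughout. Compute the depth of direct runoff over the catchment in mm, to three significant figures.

Direct runoff: 0.0, 5.3, 28.4, 70.9, 100.6, 86.0, 73.6, 63.0, 53.9, 0.0 m³/s; ΣQ_DR = 481.7 m³/s.
V = ΣQ_DR · Δt = 481.7 × 7200 s = 3.468 × 10^6 m³.
Over A = 239 km², depth = V / A = 14.5 mm.

d ≈ 14.5 mm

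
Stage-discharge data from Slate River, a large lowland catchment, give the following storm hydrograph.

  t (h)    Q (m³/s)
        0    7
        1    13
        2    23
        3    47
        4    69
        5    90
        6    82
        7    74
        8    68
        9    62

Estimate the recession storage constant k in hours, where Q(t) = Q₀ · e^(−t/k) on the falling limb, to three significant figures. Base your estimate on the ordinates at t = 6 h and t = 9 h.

k ≈ 10.7 h

On the falling limb, Q drops from 82 to 62 m³/s between t = 6 h and t = 9 h (Δt = 3 h).
k = −Δt / ln(Q₂/Q₁) = −3 / ln(62/82) = 10.7 h.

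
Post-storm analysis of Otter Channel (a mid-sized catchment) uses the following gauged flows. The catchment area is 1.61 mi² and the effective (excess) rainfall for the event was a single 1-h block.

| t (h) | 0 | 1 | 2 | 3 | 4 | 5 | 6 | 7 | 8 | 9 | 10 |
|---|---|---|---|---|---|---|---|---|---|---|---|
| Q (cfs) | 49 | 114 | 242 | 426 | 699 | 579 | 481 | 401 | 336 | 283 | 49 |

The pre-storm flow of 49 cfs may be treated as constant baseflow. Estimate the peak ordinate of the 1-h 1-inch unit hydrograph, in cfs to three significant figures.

U_p ≈ 216 cfs

Direct runoff: 0.0, 65.0, 193.0, 377.0, 650.0, 530.0, 432.0, 352.0, 287.0, 234.0, 0.0 cfs; ΣQ_DR = 3120 cfs, peak = 650.0 cfs.
Runoff depth d = ΣQ_DR·Δt / A = 3120 × 3600 / (1.61 mi²) = 3.003 in.
The 1-inch UH is the DRH scaled by (1 in)/d, so U_p = 650.0 × 1/3.003 = 216 cfs.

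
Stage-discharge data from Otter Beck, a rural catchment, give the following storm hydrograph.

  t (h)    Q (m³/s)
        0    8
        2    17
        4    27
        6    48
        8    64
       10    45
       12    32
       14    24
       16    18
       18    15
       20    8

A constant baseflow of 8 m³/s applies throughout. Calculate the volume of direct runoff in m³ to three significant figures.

V ≈ 1.57 × 10^6 m³

Direct-runoff ordinates (Q − Q_b): 0.0, 9.0, 19.0, 40.0, 56.0, 37.0, 24.0, 16.0, 10.0, 7.0, 0.0 m³/s.
ΣQ_DR = 218.0 m³/s.
With Δt = 2 h = 7200 s, V = ΣQ_DR · Δt = 218.0 × 7200 = 1.57 × 10^6 m³.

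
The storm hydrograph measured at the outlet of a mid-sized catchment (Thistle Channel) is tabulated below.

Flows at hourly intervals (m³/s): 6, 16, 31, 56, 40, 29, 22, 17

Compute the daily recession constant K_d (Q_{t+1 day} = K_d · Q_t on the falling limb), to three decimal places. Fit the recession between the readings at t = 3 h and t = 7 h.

Between t = 3 h and t = 7 h the flow falls from 56 to 17 m³/s over 4×1 h = 4 h.
Per-interval ratio K = (17/56)^(1/4) = 0.7423; K_d = K^(24/1) = 0.001.

K_d ≈ 0.001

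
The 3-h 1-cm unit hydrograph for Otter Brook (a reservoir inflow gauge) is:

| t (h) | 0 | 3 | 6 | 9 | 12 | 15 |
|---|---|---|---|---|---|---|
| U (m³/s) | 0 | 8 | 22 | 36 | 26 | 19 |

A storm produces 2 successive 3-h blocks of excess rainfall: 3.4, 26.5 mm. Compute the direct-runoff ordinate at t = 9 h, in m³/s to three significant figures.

By discrete convolution, Q_j = Σ (P_i / 10 mm) · U_{j−i}.
At t = 9 h (j=3): Q = (3.4/10)·36 + (26.5/10)·22 = 70.5 m³/s.

Q ≈ 70.5 m³/s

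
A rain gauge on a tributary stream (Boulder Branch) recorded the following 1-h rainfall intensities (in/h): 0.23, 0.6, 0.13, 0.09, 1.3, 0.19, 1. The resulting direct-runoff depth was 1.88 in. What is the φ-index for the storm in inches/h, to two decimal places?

φ ≈ 0.34 in/h

Only the 3 blocks with intensity above φ contribute runoff: 0.6, 1.3, 1 in/h.
Σ(I−φ)·Δt = d  ⇒  (0.6+1.3+1 − 3φ)·1 = 1.88
φ = (2.900 − 1.88/1) / 3 = 0.34 in/h.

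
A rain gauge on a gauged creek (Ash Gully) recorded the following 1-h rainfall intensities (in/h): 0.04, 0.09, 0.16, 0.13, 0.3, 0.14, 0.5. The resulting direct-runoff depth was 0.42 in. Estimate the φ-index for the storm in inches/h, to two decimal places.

Only the 2 blocks with intensity above φ contribute runoff: 0.3, 0.5 in/h.
Σ(I−φ)·Δt = d  ⇒  (0.3+0.5 − 2φ)·1 = 0.42
φ = (0.8000 − 0.42/1) / 2 = 0.19 in/h.

φ ≈ 0.19 in/h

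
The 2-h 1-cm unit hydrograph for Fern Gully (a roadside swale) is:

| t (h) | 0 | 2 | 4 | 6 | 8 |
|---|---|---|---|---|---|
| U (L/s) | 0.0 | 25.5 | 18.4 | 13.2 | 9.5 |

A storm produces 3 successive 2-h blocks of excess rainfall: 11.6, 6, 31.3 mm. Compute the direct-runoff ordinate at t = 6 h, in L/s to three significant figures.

By discrete convolution, Q_j = Σ (P_i / 10 mm) · U_{j−i}.
At t = 6 h (j=3): Q = (11.6/10)·13.2 + (6/10)·18.4 + (31.3/10)·25.5 = 106 L/s.

Q ≈ 106 L/s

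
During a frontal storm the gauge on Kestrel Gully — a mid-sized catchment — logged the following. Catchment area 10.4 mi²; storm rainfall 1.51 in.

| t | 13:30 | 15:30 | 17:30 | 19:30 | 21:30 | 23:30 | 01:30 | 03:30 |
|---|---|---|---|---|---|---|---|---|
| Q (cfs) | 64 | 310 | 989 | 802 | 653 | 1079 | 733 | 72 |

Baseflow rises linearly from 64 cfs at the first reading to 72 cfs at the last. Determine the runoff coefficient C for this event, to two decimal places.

C ≈ 0.82

ΣQ_DR = 4158 cfs; V = ΣQ_DR·Δt = 2.994 × 10^7 ft³.
Runoff depth d = V / A = 1.239 in.
C = d / P = 1.239 / 1.51 = 0.82.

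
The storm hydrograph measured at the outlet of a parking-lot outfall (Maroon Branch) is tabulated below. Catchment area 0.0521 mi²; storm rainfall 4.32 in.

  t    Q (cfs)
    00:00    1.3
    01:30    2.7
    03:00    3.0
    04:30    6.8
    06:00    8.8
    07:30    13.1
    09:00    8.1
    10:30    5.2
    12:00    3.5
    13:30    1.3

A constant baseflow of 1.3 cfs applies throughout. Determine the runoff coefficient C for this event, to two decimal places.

ΣQ_DR = 40.80 cfs; V = ΣQ_DR·Δt = 2.203 × 10^5 ft³.
Runoff depth d = V / A = 1.820 in.
C = d / P = 1.820 / 4.32 = 0.42.

C ≈ 0.42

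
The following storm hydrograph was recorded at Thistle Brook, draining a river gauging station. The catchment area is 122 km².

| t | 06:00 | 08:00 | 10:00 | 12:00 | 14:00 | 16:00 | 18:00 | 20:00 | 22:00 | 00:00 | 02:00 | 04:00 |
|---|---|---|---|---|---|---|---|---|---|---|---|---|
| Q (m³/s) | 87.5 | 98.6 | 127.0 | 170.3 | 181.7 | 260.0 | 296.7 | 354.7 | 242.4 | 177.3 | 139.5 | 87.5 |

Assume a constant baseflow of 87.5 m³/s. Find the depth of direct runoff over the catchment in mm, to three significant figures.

Direct runoff: 0.0, 11.1, 39.5, 82.8, 94.2, 172.5, 209.2, 267.2, 154.9, 89.8, 52.0, 0.0 m³/s; ΣQ_DR = 1173 m³/s.
V = ΣQ_DR · Δt = 1173 × 7200 s = 8.447 × 10^6 m³.
Over A = 122 km², depth = V / A = 69.2 mm.

d ≈ 69.2 mm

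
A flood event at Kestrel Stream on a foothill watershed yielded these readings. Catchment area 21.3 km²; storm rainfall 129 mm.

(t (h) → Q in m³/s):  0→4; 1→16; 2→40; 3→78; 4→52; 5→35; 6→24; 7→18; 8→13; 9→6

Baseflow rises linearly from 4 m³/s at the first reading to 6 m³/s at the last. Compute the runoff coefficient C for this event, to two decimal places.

ΣQ_DR = 236.0 m³/s; V = ΣQ_DR·Δt = 8.496 × 10^5 m³.
Runoff depth d = V / A = 39.89 mm.
C = d / P = 39.89 / 129 = 0.31.

C ≈ 0.31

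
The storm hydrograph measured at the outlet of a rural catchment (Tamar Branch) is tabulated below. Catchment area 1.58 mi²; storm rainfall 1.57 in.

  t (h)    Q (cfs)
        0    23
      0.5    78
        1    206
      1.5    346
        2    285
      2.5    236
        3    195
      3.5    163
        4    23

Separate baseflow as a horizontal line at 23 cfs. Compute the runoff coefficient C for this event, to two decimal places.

C ≈ 0.42

ΣQ_DR = 1348 cfs; V = ΣQ_DR·Δt = 2.426 × 10^6 ft³.
Runoff depth d = V / A = 0.6610 in.
C = d / P = 0.6610 / 1.57 = 0.42.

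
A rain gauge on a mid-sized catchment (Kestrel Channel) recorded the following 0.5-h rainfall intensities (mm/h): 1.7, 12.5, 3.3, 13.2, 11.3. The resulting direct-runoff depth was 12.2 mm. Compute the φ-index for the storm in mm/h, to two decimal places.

φ ≈ 4.20 mm/h

Only the 3 blocks with intensity above φ contribute runoff: 12.5, 13.2, 11.3 mm/h.
Σ(I−φ)·Δt = d  ⇒  (12.5+13.2+11.3 − 3φ)·0.5 = 12.2
φ = (37.00 − 12.2/0.5) / 3 = 4.20 mm/h.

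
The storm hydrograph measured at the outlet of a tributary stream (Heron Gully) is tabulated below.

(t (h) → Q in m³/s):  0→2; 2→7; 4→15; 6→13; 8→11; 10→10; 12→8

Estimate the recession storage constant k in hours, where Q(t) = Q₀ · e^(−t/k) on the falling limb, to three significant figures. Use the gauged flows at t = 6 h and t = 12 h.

k ≈ 12.4 h

On the falling limb, Q drops from 13 to 8 m³/s between t = 6 h and t = 12 h (Δt = 6 h).
k = −Δt / ln(Q₂/Q₁) = −6 / ln(8/13) = 12.4 h.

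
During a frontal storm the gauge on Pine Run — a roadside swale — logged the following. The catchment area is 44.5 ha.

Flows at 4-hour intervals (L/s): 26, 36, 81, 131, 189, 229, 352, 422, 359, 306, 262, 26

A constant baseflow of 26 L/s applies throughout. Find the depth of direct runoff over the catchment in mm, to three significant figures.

Direct runoff: 0.0, 10.0, 55.0, 105.0, 163.0, 203.0, 326.0, 396.0, 333.0, 280.0, 236.0, 0.0 L/s; ΣQ_DR = 2107 L/s.
V = ΣQ_DR · Δt = 2107 × 14400 s = 3.034 × 10^7 L.
Over A = 44.5 ha, depth = V / A = 68.2 mm.

d ≈ 68.2 mm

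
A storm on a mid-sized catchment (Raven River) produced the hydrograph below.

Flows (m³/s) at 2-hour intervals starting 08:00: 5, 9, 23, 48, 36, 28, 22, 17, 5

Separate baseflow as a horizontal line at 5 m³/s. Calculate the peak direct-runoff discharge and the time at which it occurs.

Q_p = 43.0 m³/s at t = 14:00

Subtracting baseflow gives direct-runoff ordinates: 0.0, 4.0, 18.0, 43.0, 31.0, 23.0, 17.0, 12.0, 0.0 m³/s.
The maximum is 43.0 m³/s, occurring at the reading for t = 14:00.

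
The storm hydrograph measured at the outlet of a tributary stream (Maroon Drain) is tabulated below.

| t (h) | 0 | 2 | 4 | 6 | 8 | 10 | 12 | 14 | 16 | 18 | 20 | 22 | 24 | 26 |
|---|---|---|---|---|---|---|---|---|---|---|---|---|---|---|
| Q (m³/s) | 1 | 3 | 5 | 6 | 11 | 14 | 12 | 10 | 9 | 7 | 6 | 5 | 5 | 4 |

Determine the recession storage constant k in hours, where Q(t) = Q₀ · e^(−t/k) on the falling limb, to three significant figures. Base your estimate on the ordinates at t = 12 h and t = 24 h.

k ≈ 13.7 h

On the falling limb, Q drops from 12 to 5 m³/s between t = 12 h and t = 24 h (Δt = 12 h).
k = −Δt / ln(Q₂/Q₁) = −12 / ln(5/12) = 13.7 h.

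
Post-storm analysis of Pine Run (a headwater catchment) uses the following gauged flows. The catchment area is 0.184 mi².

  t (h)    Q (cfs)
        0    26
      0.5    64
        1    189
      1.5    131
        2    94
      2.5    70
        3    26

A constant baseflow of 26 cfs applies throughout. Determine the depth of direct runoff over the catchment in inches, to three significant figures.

Direct runoff: 0.0, 38.0, 163.0, 105.0, 68.0, 44.0, 0.0 cfs; ΣQ_DR = 418.0 cfs.
V = ΣQ_DR · Δt = 418.0 × 1800 s = 7.524 × 10^5 ft³.
Over A = 0.184 mi², depth = V / A = 1.76 in.

d ≈ 1.76 in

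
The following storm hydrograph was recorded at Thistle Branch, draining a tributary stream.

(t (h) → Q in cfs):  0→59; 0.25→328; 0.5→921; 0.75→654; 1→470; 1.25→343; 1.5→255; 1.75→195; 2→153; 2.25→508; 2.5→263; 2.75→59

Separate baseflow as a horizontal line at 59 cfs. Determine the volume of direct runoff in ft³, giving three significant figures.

Direct-runoff ordinates (Q − Q_b): 0.0, 269.0, 862.0, 595.0, 411.0, 284.0, 196.0, 136.0, 94.0, 449.0, 204.0, 0.0 cfs.
ΣQ_DR = 3500 cfs.
With Δt = 0.25 h = 900 s, V = ΣQ_DR · Δt = 3500 × 900 = 3.15 × 10^6 ft³.

V ≈ 3.15 × 10^6 ft³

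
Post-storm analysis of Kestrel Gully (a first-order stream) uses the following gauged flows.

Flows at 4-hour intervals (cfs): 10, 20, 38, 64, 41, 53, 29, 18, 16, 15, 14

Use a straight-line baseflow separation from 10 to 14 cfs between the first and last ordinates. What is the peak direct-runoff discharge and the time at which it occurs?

Q_p = 52.80 cfs at t = 12 h

Subtracting baseflow gives direct-runoff ordinates: 0.00, 9.60, 27.20, 52.80, 29.40, 41.00, 16.60, 5.20, 2.80, 1.40, 0.00 cfs.
The maximum is 52.80 cfs, occurring at the reading for t = 12 h.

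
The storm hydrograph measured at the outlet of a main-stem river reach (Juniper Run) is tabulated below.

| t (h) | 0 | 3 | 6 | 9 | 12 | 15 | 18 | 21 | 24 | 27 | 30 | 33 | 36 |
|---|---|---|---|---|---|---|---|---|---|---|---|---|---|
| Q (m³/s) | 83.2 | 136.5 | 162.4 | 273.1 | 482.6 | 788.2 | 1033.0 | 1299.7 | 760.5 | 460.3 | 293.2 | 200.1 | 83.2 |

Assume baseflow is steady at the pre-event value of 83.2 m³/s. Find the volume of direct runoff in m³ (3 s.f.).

V ≈ 5.37 × 10^7 m³

Direct-runoff ordinates (Q − Q_b): 0.0, 53.3, 79.2, 189.9, 399.4, 705.0, 949.8, 1216.5, 677.3, 377.1, 210.0, 116.9, 0.0 m³/s.
ΣQ_DR = 4974 m³/s.
With Δt = 3 h = 10800 s, V = ΣQ_DR · Δt = 4974 × 10800 = 5.37 × 10^7 m³.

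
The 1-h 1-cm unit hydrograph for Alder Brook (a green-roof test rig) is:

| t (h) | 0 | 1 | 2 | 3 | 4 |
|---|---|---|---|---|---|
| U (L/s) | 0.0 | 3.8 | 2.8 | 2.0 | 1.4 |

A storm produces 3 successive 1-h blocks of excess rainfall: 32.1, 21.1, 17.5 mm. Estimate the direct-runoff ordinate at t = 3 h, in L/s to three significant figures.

By discrete convolution, Q_j = Σ (P_i / 10 mm) · U_{j−i}.
At t = 3 h (j=3): Q = (32.1/10)·2.0 + (21.1/10)·2.8 + (17.5/10)·3.8 = 19.0 L/s.

Q ≈ 19.0 L/s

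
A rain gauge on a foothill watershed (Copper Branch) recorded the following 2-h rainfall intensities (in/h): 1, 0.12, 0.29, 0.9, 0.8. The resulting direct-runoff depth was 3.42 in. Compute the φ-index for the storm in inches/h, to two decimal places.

φ ≈ 0.33 in/h

Only the 3 blocks with intensity above φ contribute runoff: 1, 0.9, 0.8 in/h.
Σ(I−φ)·Δt = d  ⇒  (1+0.9+0.8 − 3φ)·2 = 3.42
φ = (2.700 − 3.42/2) / 3 = 0.33 in/h.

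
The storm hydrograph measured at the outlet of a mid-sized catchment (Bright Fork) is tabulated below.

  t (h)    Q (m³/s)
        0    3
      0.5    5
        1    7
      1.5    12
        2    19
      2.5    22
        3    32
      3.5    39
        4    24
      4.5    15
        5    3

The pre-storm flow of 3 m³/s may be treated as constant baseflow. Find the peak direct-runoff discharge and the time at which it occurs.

Q_p = 36.0 m³/s at t = 3.5 h

Subtracting baseflow gives direct-runoff ordinates: 0.0, 2.0, 4.0, 9.0, 16.0, 19.0, 29.0, 36.0, 21.0, 12.0, 0.0 m³/s.
The maximum is 36.0 m³/s, occurring at the reading for t = 3.5 h.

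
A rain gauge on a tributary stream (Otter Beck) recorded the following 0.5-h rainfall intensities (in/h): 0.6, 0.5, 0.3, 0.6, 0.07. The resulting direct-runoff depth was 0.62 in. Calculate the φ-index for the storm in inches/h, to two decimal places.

Only the 4 blocks with intensity above φ contribute runoff: 0.6, 0.5, 0.3, 0.6 in/h.
Σ(I−φ)·Δt = d  ⇒  (0.6+0.5+0.3+0.6 − 4φ)·0.5 = 0.62
φ = (2.000 − 0.62/0.5) / 4 = 0.19 in/h.

φ ≈ 0.19 in/h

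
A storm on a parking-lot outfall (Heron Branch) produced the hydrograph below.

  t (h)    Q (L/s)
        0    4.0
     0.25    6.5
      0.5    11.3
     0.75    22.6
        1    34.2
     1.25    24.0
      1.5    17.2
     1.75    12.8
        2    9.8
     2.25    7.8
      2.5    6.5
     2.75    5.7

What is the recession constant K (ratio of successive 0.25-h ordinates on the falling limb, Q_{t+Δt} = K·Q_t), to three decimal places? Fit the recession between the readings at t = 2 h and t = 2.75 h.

Using the recession-limb readings at t = 2 h and t = 2.75 h: Q falls from 9.8 to 5.7 L/s over 3 intervals.
K = (Q₂/Q₁)^(1/3) = (5.7/9.8)^(1/3) = 0.835.

K ≈ 0.835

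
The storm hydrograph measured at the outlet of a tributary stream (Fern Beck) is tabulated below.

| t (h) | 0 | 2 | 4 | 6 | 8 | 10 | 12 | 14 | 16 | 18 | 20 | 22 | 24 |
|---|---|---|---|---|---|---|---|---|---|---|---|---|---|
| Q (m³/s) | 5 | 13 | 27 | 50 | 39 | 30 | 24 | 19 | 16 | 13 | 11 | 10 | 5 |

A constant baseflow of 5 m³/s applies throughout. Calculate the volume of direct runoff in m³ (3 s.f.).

V ≈ 1.42 × 10^6 m³

Direct-runoff ordinates (Q − Q_b): 0.0, 8.0, 22.0, 45.0, 34.0, 25.0, 19.0, 14.0, 11.0, 8.0, 6.0, 5.0, 0.0 m³/s.
ΣQ_DR = 197.0 m³/s.
With Δt = 2 h = 7200 s, V = ΣQ_DR · Δt = 197.0 × 7200 = 1.42 × 10^6 m³.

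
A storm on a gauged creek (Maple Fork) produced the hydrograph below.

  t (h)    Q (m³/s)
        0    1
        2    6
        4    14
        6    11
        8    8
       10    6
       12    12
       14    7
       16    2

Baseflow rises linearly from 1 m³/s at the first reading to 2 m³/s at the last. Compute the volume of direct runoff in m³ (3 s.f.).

V ≈ 3.85 × 10^5 m³

Direct-runoff ordinates (Q − Q_b): 0.00, 4.88, 12.75, 9.62, 6.50, 4.38, 10.25, 5.12, 0.00 m³/s.
ΣQ_DR = 53.50 m³/s.
With Δt = 2 h = 7200 s, V = ΣQ_DR · Δt = 53.50 × 7200 = 3.85 × 10^5 m³.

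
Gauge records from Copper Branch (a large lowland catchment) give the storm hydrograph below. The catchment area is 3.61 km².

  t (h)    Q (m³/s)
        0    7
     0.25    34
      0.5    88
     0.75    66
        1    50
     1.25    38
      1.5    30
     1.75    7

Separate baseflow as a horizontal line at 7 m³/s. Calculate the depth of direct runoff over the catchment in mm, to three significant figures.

d ≈ 65.8 mm

Direct runoff: 0.0, 27.0, 81.0, 59.0, 43.0, 31.0, 23.0, 0.0 m³/s; ΣQ_DR = 264.0 m³/s.
V = ΣQ_DR · Δt = 264.0 × 900 s = 2.376 × 10^5 m³.
Over A = 3.61 km², depth = V / A = 65.8 mm.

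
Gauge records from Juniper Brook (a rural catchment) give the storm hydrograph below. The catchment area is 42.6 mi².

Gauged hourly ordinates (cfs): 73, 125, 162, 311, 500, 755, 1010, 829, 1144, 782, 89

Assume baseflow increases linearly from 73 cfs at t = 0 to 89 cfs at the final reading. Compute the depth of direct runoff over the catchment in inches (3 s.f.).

d ≈ 0.178 in

Direct runoff: 0.00, 50.40, 85.80, 233.20, 420.60, 674.00, 927.40, 744.80, 1058.20, 694.60, 0.00 cfs; ΣQ_DR = 4889 cfs.
V = ΣQ_DR · Δt = 4889 × 3600 s = 1.760 × 10^7 ft³.
Over A = 42.6 mi², depth = V / A = 0.178 in.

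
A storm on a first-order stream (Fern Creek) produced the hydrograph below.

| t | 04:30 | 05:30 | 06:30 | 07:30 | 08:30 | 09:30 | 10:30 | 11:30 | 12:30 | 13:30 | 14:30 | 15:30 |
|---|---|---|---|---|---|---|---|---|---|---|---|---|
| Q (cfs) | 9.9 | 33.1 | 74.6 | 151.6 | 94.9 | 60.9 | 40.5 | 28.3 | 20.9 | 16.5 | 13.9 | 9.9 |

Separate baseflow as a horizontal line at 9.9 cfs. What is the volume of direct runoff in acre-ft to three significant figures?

Direct-runoff ordinates (Q − Q_b): 0.0, 23.2, 64.7, 141.7, 85.0, 51.0, 30.6, 18.4, 11.0, 6.6, 4.0, 0.0 cfs.
ΣQ_DR = 436.2 cfs.
With Δt = 1 h = 3600 s, V = ΣQ_DR · Δt = 436.2 × 3600 = 1.57 × 10^6 ft³ = 36.0 acre-ft.

V ≈ 36.0 acre-ft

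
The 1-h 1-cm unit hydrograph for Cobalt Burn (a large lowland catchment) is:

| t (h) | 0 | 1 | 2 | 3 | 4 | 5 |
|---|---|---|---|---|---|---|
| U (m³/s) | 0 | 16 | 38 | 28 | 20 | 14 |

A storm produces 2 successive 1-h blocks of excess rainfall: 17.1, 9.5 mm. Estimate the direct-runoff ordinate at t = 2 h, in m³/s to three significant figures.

Q ≈ 80.2 m³/s

By discrete convolution, Q_j = Σ (P_i / 10 mm) · U_{j−i}.
At t = 2 h (j=2): Q = (17.1/10)·38 + (9.5/10)·16 = 80.2 m³/s.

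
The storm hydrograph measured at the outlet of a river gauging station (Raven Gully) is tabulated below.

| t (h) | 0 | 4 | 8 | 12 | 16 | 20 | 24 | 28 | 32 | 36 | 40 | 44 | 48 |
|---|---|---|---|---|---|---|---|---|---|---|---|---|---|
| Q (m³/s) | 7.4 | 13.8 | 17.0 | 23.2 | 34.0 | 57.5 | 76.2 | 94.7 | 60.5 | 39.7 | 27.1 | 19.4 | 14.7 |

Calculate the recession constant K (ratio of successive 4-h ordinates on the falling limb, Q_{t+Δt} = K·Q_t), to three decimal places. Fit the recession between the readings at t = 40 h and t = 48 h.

Using the recession-limb readings at t = 40 h and t = 48 h: Q falls from 27.1 to 14.7 m³/s over 2 intervals.
K = (Q₂/Q₁)^(1/2) = (14.7/27.1)^(1/2) = 0.737.

K ≈ 0.737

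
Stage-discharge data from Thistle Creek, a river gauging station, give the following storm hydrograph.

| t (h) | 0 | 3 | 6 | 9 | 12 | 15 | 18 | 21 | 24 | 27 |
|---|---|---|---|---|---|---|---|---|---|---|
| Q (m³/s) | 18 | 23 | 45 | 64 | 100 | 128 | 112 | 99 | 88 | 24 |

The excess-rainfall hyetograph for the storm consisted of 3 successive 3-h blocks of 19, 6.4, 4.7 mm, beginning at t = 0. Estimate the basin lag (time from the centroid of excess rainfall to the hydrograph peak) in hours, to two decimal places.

Centroid of excess rainfall: t_c = Σ P_i·t̄_i / ΣP_i = 3.0748 h (block centres at 1.5, 4.5, 7.5 h).
Hydrograph peak occurs at t = 15 h, so basin lag t_L = 15 − 3.0748 = 11.93 h.

t_L ≈ 11.93 h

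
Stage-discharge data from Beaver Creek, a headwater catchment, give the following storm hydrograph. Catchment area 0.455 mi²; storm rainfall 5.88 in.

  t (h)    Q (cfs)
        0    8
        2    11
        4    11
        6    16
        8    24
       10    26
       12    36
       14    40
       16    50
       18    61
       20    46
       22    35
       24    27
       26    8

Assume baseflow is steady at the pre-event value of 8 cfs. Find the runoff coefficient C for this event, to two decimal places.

ΣQ_DR = 287.0 cfs; V = ΣQ_DR·Δt = 2.066 × 10^6 ft³.
Runoff depth d = V / A = 1.955 in.
C = d / P = 1.955 / 5.88 = 0.33.

C ≈ 0.33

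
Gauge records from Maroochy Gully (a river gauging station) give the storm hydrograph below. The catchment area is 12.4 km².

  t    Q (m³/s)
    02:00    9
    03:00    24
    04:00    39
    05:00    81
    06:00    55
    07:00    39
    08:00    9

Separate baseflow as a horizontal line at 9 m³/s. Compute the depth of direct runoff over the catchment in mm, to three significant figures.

d ≈ 56.0 mm

Direct runoff: 0.0, 15.0, 30.0, 72.0, 46.0, 30.0, 0.0 m³/s; ΣQ_DR = 193.0 m³/s.
V = ΣQ_DR · Δt = 193.0 × 3600 s = 6.948 × 10^5 m³.
Over A = 12.4 km², depth = V / A = 56.0 mm.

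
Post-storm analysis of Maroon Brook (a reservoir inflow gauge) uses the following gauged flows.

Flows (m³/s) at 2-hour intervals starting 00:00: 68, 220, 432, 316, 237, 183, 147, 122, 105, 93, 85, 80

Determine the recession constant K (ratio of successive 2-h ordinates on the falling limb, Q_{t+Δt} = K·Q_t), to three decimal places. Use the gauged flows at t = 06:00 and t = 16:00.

K ≈ 0.802

Using the recession-limb readings at t = 06:00 and t = 16:00: Q falls from 316 to 105 m³/s over 5 intervals.
K = (Q₂/Q₁)^(1/5) = (105/316)^(1/5) = 0.802.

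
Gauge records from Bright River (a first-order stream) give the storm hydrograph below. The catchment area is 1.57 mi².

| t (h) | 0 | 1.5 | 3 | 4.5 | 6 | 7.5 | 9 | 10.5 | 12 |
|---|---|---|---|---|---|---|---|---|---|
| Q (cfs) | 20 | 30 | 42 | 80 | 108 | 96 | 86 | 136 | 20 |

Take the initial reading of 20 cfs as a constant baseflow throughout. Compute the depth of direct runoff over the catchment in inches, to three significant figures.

Direct runoff: 0.0, 10.0, 22.0, 60.0, 88.0, 76.0, 66.0, 116.0, 0.0 cfs; ΣQ_DR = 438.0 cfs.
V = ΣQ_DR · Δt = 438.0 × 5400 s = 2.365 × 10^6 ft³.
Over A = 1.57 mi², depth = V / A = 0.648 in.

d ≈ 0.648 in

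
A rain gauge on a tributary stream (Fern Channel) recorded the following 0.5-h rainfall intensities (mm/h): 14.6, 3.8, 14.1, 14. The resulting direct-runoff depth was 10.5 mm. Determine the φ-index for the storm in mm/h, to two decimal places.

Only the 3 blocks with intensity above φ contribute runoff: 14.6, 14.1, 14 mm/h.
Σ(I−φ)·Δt = d  ⇒  (14.6+14.1+14 − 3φ)·0.5 = 10.5
φ = (42.70 − 10.5/0.5) / 3 = 7.23 mm/h.

φ ≈ 7.23 mm/h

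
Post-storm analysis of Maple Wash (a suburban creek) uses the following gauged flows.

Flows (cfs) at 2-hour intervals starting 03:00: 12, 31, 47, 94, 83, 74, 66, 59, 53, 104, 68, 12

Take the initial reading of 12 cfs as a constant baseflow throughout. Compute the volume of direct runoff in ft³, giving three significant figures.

Direct-runoff ordinates (Q − Q_b): 0.0, 19.0, 35.0, 82.0, 71.0, 62.0, 54.0, 47.0, 41.0, 92.0, 56.0, 0.0 cfs.
ΣQ_DR = 559.0 cfs.
With Δt = 2 h = 7200 s, V = ΣQ_DR · Δt = 559.0 × 7200 = 4.02 × 10^6 ft³.

V ≈ 4.02 × 10^6 ft³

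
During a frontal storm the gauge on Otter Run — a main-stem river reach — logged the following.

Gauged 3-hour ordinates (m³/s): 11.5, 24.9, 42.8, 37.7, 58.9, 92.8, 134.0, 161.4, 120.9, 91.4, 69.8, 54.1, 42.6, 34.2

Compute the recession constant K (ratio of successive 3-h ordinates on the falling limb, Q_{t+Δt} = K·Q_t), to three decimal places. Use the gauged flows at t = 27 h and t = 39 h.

K ≈ 0.782

Using the recession-limb readings at t = 27 h and t = 39 h: Q falls from 91.4 to 34.2 m³/s over 4 intervals.
K = (Q₂/Q₁)^(1/4) = (34.2/91.4)^(1/4) = 0.782.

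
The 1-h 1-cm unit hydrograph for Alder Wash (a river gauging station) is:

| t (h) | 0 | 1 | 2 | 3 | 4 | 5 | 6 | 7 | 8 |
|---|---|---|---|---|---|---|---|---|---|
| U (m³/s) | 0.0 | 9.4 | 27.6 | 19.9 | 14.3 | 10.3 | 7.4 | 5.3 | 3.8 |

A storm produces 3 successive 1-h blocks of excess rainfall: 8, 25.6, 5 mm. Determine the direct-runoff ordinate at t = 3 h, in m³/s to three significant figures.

By discrete convolution, Q_j = Σ (P_i / 10 mm) · U_{j−i}.
At t = 3 h (j=3): Q = (8/10)·19.9 + (25.6/10)·27.6 + (5/10)·9.4 = 91.3 m³/s.

Q ≈ 91.3 m³/s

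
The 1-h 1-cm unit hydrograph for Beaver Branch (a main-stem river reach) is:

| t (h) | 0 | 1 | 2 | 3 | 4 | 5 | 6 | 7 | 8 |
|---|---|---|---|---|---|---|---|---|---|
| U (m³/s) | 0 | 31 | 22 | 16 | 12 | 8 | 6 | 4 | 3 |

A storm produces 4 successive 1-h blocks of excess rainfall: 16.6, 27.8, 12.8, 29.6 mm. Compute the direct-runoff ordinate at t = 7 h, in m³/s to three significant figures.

By discrete convolution, Q_j = Σ (P_i / 10 mm) · U_{j−i}.
At t = 7 h (j=7): Q = (16.6/10)·4 + (27.8/10)·6 + (12.8/10)·8 + (29.6/10)·12 = 69.1 m³/s.

Q ≈ 69.1 m³/s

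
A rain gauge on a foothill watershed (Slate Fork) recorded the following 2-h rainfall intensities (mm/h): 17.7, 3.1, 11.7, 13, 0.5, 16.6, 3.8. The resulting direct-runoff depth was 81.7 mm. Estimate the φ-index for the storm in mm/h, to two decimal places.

φ ≈ 4.54 mm/h

Only the 4 blocks with intensity above φ contribute runoff: 17.7, 11.7, 13, 16.6 mm/h.
Σ(I−φ)·Δt = d  ⇒  (17.7+11.7+13+16.6 − 4φ)·2 = 81.7
φ = (59.00 − 81.7/2) / 4 = 4.54 mm/h.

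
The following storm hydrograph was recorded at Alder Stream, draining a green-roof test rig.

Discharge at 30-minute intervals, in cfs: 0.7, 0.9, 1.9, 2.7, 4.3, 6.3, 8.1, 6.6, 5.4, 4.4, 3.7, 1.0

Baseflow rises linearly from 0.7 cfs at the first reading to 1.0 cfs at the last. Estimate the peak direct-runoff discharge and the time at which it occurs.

Q_p = 7.24 cfs at t = 3 h

Subtracting baseflow gives direct-runoff ordinates: 0.00, 0.17, 1.15, 1.92, 3.49, 5.46, 7.24, 5.71, 4.48, 3.45, 2.73, 0.00 cfs.
The maximum is 7.24 cfs, occurring at the reading for t = 3 h.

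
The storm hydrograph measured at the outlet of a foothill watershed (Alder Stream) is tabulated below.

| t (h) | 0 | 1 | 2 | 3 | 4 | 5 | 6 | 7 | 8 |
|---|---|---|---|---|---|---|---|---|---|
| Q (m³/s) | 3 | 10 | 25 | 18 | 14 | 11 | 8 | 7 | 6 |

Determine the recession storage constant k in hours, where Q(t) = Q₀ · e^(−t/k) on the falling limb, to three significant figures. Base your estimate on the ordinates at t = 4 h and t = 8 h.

k ≈ 4.72 h

On the falling limb, Q drops from 14 to 6 m³/s between t = 4 h and t = 8 h (Δt = 4 h).
k = −Δt / ln(Q₂/Q₁) = −4 / ln(6/14) = 4.72 h.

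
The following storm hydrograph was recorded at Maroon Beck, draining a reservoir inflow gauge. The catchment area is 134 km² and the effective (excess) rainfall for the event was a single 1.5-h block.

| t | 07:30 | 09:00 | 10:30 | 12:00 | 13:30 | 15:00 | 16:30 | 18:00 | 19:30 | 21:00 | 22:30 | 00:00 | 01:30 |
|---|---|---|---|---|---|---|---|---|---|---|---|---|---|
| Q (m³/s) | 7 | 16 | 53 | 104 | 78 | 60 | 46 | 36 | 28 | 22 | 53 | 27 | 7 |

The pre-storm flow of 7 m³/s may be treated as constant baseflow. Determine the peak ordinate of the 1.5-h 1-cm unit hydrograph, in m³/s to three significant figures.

U_p ≈ 54.0 m³/s

Direct runoff: 0.0, 9.0, 46.0, 97.0, 71.0, 53.0, 39.0, 29.0, 21.0, 15.0, 46.0, 20.0, 0.0 m³/s; ΣQ_DR = 446.0 m³/s, peak = 97.0 m³/s.
Runoff depth d = ΣQ_DR·Δt / A = 446.0 × 5400 / (134 km²) = 17.97 mm.
The 1-cm UH is the DRH scaled by (10 mm)/d, so U_p = 97.0 × 10/17.97 = 54.0 m³/s.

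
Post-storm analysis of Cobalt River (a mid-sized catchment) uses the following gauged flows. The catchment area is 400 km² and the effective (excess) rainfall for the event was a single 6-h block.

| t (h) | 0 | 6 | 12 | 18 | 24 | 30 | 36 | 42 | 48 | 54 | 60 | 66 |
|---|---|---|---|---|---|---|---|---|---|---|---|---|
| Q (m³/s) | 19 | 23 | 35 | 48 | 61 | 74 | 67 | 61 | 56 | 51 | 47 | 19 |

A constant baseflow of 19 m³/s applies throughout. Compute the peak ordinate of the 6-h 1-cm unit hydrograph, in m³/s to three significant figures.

U_p ≈ 30.6 m³/s

Direct runoff: 0.0, 4.0, 16.0, 29.0, 42.0, 55.0, 48.0, 42.0, 37.0, 32.0, 28.0, 0.0 m³/s; ΣQ_DR = 333.0 m³/s, peak = 55.0 m³/s.
Runoff depth d = ΣQ_DR·Δt / A = 333.0 × 21600 / (400 km²) = 17.98 mm.
The 1-cm UH is the DRH scaled by (10 mm)/d, so U_p = 55.0 × 10/17.98 = 30.6 m³/s.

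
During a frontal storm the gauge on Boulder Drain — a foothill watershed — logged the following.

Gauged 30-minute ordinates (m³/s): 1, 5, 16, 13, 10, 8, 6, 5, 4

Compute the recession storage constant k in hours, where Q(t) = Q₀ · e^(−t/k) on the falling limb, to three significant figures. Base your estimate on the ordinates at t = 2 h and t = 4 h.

k ≈ 2.18 h

On the falling limb, Q drops from 10 to 4 m³/s between t = 2 h and t = 4 h (Δt = 2 h).
k = −Δt / ln(Q₂/Q₁) = −2 / ln(4/10) = 2.18 h.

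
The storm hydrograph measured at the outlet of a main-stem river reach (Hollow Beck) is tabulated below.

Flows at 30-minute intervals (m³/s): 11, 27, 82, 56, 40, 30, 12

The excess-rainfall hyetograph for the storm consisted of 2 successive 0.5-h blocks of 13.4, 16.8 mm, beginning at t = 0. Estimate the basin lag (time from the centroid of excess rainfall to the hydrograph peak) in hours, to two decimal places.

Centroid of excess rainfall: t_c = Σ P_i·t̄_i / ΣP_i = 0.5281 h (block centres at 0.25, 0.75 h).
Hydrograph peak occurs at t = 1 h, so basin lag t_L = 1 − 0.5281 = 0.47 h.

t_L ≈ 0.47 h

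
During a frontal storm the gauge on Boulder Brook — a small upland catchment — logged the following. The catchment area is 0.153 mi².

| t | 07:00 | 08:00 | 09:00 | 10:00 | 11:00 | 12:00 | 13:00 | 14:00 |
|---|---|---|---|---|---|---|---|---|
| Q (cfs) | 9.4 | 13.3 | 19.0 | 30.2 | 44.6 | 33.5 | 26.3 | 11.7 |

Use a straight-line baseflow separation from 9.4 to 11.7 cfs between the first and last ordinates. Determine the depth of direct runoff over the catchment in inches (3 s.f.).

d ≈ 1.05 in

Direct runoff: 0.00, 3.57, 8.94, 19.81, 33.89, 22.46, 14.93, 0.00 cfs; ΣQ_DR = 103.6 cfs.
V = ΣQ_DR · Δt = 103.6 × 3600 s = 3.730 × 10^5 ft³.
Over A = 0.153 mi², depth = V / A = 1.05 in.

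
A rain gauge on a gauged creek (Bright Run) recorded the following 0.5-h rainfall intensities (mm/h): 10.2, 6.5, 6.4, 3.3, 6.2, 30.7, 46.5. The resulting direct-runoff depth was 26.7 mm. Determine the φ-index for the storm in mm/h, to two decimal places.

φ ≈ 11.90 mm/h

Only the 2 blocks with intensity above φ contribute runoff: 30.7, 46.5 mm/h.
Σ(I−φ)·Δt = d  ⇒  (30.7+46.5 − 2φ)·0.5 = 26.7
φ = (77.20 − 26.7/0.5) / 2 = 11.90 mm/h.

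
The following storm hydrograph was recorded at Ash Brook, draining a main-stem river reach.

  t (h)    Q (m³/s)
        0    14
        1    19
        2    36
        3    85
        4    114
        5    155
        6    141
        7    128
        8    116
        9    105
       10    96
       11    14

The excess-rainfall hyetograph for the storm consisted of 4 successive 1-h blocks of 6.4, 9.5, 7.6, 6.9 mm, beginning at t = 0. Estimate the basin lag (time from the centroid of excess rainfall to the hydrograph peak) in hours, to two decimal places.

Centroid of excess rainfall: t_c = Σ P_i·t̄_i / ΣP_i = 1.9934 h (block centres at 0.5, 1.5, 2.5, 3.5 h).
Hydrograph peak occurs at t = 5 h, so basin lag t_L = 5 − 1.9934 = 3.01 h.

t_L ≈ 3.01 h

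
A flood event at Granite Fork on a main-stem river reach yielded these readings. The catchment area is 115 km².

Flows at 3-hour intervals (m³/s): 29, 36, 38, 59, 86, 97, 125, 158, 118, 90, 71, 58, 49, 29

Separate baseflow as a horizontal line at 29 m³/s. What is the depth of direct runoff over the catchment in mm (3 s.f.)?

d ≈ 59.8 mm

Direct runoff: 0.0, 7.0, 9.0, 30.0, 57.0, 68.0, 96.0, 129.0, 89.0, 61.0, 42.0, 29.0, 20.0, 0.0 m³/s; ΣQ_DR = 637.0 m³/s.
V = ΣQ_DR · Δt = 637.0 × 10800 s = 6.880 × 10^6 m³.
Over A = 115 km², depth = V / A = 59.8 mm.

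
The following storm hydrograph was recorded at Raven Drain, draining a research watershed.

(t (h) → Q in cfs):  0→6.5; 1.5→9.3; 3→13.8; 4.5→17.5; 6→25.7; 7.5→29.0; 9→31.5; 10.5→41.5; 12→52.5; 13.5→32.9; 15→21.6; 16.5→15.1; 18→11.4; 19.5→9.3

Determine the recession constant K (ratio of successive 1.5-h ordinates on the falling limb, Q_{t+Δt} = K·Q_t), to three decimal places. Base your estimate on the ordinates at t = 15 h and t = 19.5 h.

K ≈ 0.755

Using the recession-limb readings at t = 15 h and t = 19.5 h: Q falls from 21.6 to 9.3 cfs over 3 intervals.
K = (Q₂/Q₁)^(1/3) = (9.3/21.6)^(1/3) = 0.755.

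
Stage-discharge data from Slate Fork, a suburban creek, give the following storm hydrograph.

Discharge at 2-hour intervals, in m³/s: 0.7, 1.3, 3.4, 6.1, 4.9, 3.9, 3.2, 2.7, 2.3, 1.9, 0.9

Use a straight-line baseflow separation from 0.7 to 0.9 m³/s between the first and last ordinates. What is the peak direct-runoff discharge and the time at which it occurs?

Q_p = 5.34 m³/s at t = 6 h

Subtracting baseflow gives direct-runoff ordinates: 0.00, 0.58, 2.66, 5.34, 4.12, 3.10, 2.38, 1.86, 1.44, 1.02, 0.00 m³/s.
The maximum is 5.34 m³/s, occurring at the reading for t = 6 h.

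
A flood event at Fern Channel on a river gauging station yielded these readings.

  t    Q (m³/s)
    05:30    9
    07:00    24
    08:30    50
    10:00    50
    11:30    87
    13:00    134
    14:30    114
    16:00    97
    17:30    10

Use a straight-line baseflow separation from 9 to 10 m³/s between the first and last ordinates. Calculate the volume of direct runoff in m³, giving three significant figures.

V ≈ 2.64 × 10^6 m³

Direct-runoff ordinates (Q − Q_b): 0.00, 14.88, 40.75, 40.62, 77.50, 124.38, 104.25, 87.12, 0.00 m³/s.
ΣQ_DR = 489.5 m³/s.
With Δt = 1.5 h = 5400 s, V = ΣQ_DR · Δt = 489.5 × 5400 = 2.64 × 10^6 m³.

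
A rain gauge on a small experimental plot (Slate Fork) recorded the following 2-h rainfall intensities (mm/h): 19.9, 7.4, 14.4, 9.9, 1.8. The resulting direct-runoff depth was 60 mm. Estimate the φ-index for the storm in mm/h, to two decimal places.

φ ≈ 5.40 mm/h

Only the 4 blocks with intensity above φ contribute runoff: 19.9, 7.4, 14.4, 9.9 mm/h.
Σ(I−φ)·Δt = d  ⇒  (19.9+7.4+14.4+9.9 − 4φ)·2 = 60
φ = (51.60 − 60/2) / 4 = 5.40 mm/h.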